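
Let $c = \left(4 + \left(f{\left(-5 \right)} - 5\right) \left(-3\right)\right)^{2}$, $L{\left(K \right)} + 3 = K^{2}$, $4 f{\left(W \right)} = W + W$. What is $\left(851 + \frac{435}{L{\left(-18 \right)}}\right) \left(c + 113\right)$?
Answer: $\frac{148704861}{214} \approx 6.9488 \cdot 10^{5}$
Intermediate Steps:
$f{\left(W \right)} = \frac{W}{2}$ ($f{\left(W \right)} = \frac{W + W}{4} = \frac{2 W}{4} = \frac{W}{2}$)
$L{\left(K \right)} = -3 + K^{2}$
$c = \frac{2809}{4}$ ($c = \left(4 + \left(\frac{1}{2} \left(-5\right) - 5\right) \left(-3\right)\right)^{2} = \left(4 + \left(- \frac{5}{2} - 5\right) \left(-3\right)\right)^{2} = \left(4 - - \frac{45}{2}\right)^{2} = \left(4 + \frac{45}{2}\right)^{2} = \left(\frac{53}{2}\right)^{2} = \frac{2809}{4} \approx 702.25$)
$\left(851 + \frac{435}{L{\left(-18 \right)}}\right) \left(c + 113\right) = \left(851 + \frac{435}{-3 + \left(-18\right)^{2}}\right) \left(\frac{2809}{4} + 113\right) = \left(851 + \frac{435}{-3 + 324}\right) \frac{3261}{4} = \left(851 + \frac{435}{321}\right) \frac{3261}{4} = \left(851 + 435 \cdot \frac{1}{321}\right) \frac{3261}{4} = \left(851 + \frac{145}{107}\right) \frac{3261}{4} = \frac{91202}{107} \cdot \frac{3261}{4} = \frac{148704861}{214}$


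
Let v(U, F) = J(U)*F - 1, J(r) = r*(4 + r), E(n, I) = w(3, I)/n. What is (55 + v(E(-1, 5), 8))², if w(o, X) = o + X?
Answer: 96100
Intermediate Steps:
w(o, X) = X + o
E(n, I) = (3 + I)/n (E(n, I) = (I + 3)/n = (3 + I)/n)
v(U, F) = -1 + F*U*(4 + U) (v(U, F) = (U*(4 + U))*F - 1 = F*U*(4 + U) - 1 = -1 + F*U*(4 + U))
(55 + v(E(-1, 5), 8))² = (55 + (-1 + 8*((3 + 5)/(-1))*(4 + (3 + 5)/(-1))))² = (55 + (-1 + 8*(-1*8)*(4 - 1*8)))² = (55 + (-1 + 8*(-8)*(4 - 8)))² = (55 + (-1 + 8*(-8)*(-4)))² = (55 + (-1 + 256))² = (55 + 255)² = 310² = 96100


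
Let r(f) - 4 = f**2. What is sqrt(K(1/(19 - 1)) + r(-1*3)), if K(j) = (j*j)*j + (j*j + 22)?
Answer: sqrt(408278)/108 ≈ 5.9164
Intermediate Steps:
K(j) = 22 + j**2 + j**3 (K(j) = j**2*j + (j**2 + 22) = j**3 + (22 + j**2) = 22 + j**2 + j**3)
r(f) = 4 + f**2
sqrt(K(1/(19 - 1)) + r(-1*3)) = sqrt((22 + (1/(19 - 1))**2 + (1/(19 - 1))**3) + (4 + (-1*3)**2)) = sqrt((22 + (1/18)**2 + (1/18)**3) + (4 + (-3)**2)) = sqrt((22 + (1/18)**2 + (1/18)**3) + (4 + 9)) = sqrt((22 + 1/324 + 1/5832) + 13) = sqrt(128323/5832 + 13) = sqrt(204139/5832) = sqrt(408278)/108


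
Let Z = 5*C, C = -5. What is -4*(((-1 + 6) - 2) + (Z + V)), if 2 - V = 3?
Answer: 92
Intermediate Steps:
V = -1 (V = 2 - 1*3 = 2 - 3 = -1)
Z = -25 (Z = 5*(-5) = -25)
-4*(((-1 + 6) - 2) + (Z + V)) = -4*(((-1 + 6) - 2) + (-25 - 1)) = -4*((5 - 2) - 26) = -4*(3 - 26) = -4*(-23) = 92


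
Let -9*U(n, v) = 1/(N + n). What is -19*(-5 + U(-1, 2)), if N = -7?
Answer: 6821/72 ≈ 94.736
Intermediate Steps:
U(n, v) = -1/(9*(-7 + n))
-19*(-5 + U(-1, 2)) = -19*(-5 - 1/(-63 + 9*(-1))) = -19*(-5 - 1/(-63 - 9)) = -19*(-5 - 1/(-72)) = -19*(-5 - 1*(-1/72)) = -19*(-5 + 1/72) = -19*(-359/72) = 6821/72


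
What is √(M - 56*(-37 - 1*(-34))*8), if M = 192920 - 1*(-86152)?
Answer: 4*√17526 ≈ 529.54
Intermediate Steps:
M = 279072 (M = 192920 + 86152 = 279072)
√(M - 56*(-37 - 1*(-34))*8) = √(279072 - 56*(-37 - 1*(-34))*8) = √(279072 - 56*(-37 + 34)*8) = √(279072 - 56*(-3)*8) = √(279072 + 168*8) = √(279072 + 1344) = √280416 = 4*√17526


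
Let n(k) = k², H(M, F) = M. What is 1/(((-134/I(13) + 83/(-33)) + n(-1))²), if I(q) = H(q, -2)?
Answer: 184041/25725184 ≈ 0.0071541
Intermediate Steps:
I(q) = q
1/(((-134/I(13) + 83/(-33)) + n(-1))²) = 1/(((-134/13 + 83/(-33)) + (-1)²)²) = 1/(((-134*1/13 + 83*(-1/33)) + 1)²) = 1/(((-134/13 - 83/33) + 1)²) = 1/((-5501/429 + 1)²) = 1/((-5072/429)²) = 1/(25725184/184041) = 184041/25725184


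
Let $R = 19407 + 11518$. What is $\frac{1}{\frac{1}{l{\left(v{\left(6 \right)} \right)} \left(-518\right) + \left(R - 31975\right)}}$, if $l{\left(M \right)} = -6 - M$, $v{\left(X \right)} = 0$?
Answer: $2058$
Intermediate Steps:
$R = 30925$
$\frac{1}{\frac{1}{l{\left(v{\left(6 \right)} \right)} \left(-518\right) + \left(R - 31975\right)}} = \frac{1}{\frac{1}{\left(-6 - 0\right) \left(-518\right) + \left(30925 - 31975\right)}} = \frac{1}{\frac{1}{\left(-6 + 0\right) \left(-518\right) - 1050}} = \frac{1}{\frac{1}{\left(-6\right) \left(-518\right) - 1050}} = \frac{1}{\frac{1}{3108 - 1050}} = \frac{1}{\frac{1}{2058}} = 2058$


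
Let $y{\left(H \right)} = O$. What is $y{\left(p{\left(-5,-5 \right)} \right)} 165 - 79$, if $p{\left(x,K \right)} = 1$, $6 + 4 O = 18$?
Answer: $416$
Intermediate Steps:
$O = 3$ ($O = - \frac{3}{2} + \frac{1}{4} \cdot 18 = - \frac{3}{2} + \frac{9}{2} = 3$)
$y{\left(H \right)} = 3$
$y{\left(p{\left(-5,-5 \right)} \right)} 165 - 79 = 3 \cdot 165 - 79 = 495 - 79 = 416$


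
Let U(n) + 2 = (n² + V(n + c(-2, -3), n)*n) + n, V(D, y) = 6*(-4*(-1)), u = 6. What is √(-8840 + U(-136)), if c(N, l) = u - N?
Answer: √6254 ≈ 79.082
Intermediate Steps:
c(N, l) = 6 - N
V(D, y) = 24 (V(D, y) = 6*4 = 24)
U(n) = -2 + n² + 25*n (U(n) = -2 + ((n² + 24*n) + n) = -2 + (n² + 25*n) = -2 + n² + 25*n)
√(-8840 + U(-136)) = √(-8840 + (-2 + (-136)² + 25*(-136))) = √(-8840 + (-2 + 18496 - 3400)) = √(-8840 + 15094) = √6254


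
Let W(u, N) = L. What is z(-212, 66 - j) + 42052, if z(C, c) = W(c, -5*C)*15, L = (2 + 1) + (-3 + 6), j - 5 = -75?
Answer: 42142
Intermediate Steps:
j = -70 (j = 5 - 75 = -70)
L = 6 (L = 3 + 3 = 6)
W(u, N) = 6
z(C, c) = 90 (z(C, c) = 6*15 = 90)
z(-212, 66 - j) + 42052 = 90 + 42052 = 42142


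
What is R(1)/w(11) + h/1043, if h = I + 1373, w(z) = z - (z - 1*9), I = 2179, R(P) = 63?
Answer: 10853/1043 ≈ 10.406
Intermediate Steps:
w(z) = 9 (w(z) = z - (z - 9) = z - (-9 + z) = z + (9 - z) = 9)
h = 3552 (h = 2179 + 1373 = 3552)
R(1)/w(11) + h/1043 = 63/9 + 3552/1043 = 63*(1/9) + 3552*(1/1043) = 7 + 3552/1043 = 10853/1043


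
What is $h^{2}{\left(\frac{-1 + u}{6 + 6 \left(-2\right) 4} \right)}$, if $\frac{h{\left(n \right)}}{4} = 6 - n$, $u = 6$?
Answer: $\frac{264196}{441} \approx 599.08$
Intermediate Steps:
$h{\left(n \right)} = 24 - 4 n$ ($h{\left(n \right)} = 4 \left(6 - n\right) = 24 - 4 n$)
$h^{2}{\left(\frac{-1 + u}{6 + 6 \left(-2\right) 4} \right)} = \left(24 - 4 \frac{-1 + 6}{6 + 6 \left(-2\right) 4}\right)^{2} = \left(24 - 4 \frac{5}{6 - 48}\right)^{2} = \left(24 - 4 \frac{5}{-42}\right)^{2} = \left(24 - 4 \cdot 5 \left(- \frac{1}{42}\right)\right)^{2} = \left(24 - - \frac{10}{21}\right)^{2} = \left(24 + \frac{10}{21}\right)^{2} = \left(\frac{514}{21}\right)^{2} = \frac{264196}{441}$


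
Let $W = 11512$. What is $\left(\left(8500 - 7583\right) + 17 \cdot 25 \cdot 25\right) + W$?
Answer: $23054$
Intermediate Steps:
$\left(\left(8500 - 7583\right) + 17 \cdot 25 \cdot 25\right) + W = \left(\left(8500 - 7583\right) + 17 \cdot 25 \cdot 25\right) + 11512 = \left(\left(8500 - 7583\right) + 425 \cdot 25\right) + 11512 = \left(917 + 10625\right) + 11512 = 11542 + 11512 = 23054$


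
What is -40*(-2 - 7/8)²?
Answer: -2645/8 ≈ -330.63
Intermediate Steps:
-40*(-2 - 7/8)² = -40*(-23/8)² = -40*529/64 = -2645/8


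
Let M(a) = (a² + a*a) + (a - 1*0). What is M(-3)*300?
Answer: 4500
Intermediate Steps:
M(a) = a + 2*a² (M(a) = (a² + a²) + (a + 0) = 2*a² + a = a + 2*a²)
M(-3)*300 = -3*(1 + 2*(-3))*300 = -3*(1 - 6)*300 = -3*(-5)*300 = 15*300 = 4500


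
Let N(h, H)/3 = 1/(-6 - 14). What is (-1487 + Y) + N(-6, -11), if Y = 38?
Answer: -28983/20 ≈ -1449.2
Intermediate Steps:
N(h, H) = -3/20 (N(h, H) = 3/(-6 - 14) = 3/(-20) = 3*(-1/20) = -3/20)
(-1487 + Y) + N(-6, -11) = (-1487 + 38) - 3/20 = -1449 - 3/20 = -28983/20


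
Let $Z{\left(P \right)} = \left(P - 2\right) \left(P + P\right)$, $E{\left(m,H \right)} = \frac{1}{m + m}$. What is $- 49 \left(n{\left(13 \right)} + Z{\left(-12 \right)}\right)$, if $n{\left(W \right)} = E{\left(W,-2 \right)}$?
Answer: $- \frac{428113}{26} \approx -16466.0$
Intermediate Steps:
$E{\left(m,H \right)} = \frac{1}{2 m}$
$Z{\left(P \right)} = 2 P \left(-2 + P\right)$ ($Z{\left(P \right)} = \left(-2 + P\right) 2 P = 2 P \left(-2 + P\right)$)
$n{\left(W \right)} = \frac{1}{2 W}$
$- 49 \left(n{\left(13 \right)} + Z{\left(-12 \right)}\right) = - 49 \left(\frac{1}{2 \cdot 13} + 2 \left(-12\right) \left(-2 - 12\right)\right) = - 49 \left(\frac{1}{2} \cdot \frac{1}{13} + 2 \left(-12\right) \left(-14\right)\right) = - 49 \left(\frac{1}{26} + 336\right) = \left(-49\right) \frac{8737}{26} = - \frac{428113}{26}$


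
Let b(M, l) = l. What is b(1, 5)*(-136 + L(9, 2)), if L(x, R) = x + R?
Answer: -625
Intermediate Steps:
L(x, R) = R + x
b(1, 5)*(-136 + L(9, 2)) = 5*(-136 + (2 + 9)) = 5*(-136 + 11) = 5*(-125) = -625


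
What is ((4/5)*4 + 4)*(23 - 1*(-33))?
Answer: 2016/5 ≈ 403.20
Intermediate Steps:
((4/5)*4 + 4)*(23 - 1*(-33)) = ((4*(⅕))*4 + 4)*(23 + 33) = ((⅘)*4 + 4)*56 = (16/5 + 4)*56 = (36/5)*56 = 2016/5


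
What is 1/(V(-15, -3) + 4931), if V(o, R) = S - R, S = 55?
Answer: 1/4989 ≈ 0.00020044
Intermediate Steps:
V(o, R) = 55 - R
1/(V(-15, -3) + 4931) = 1/((55 - 1*(-3)) + 4931) = 1/((55 + 3) + 4931) = 1/(58 + 4931) = 1/4989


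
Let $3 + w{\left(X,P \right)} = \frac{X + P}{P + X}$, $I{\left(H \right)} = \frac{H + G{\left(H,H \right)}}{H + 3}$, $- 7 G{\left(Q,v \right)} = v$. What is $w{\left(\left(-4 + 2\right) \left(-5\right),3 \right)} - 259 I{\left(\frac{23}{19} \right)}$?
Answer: $- \frac{2633}{40} \approx -65.825$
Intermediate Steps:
$G{\left(Q,v \right)} = - \frac{v}{7}$
$I{\left(H \right)} = \frac{6 H}{7 \left(3 + H\right)}$ ($I{\left(H \right)} = \frac{H - \frac{H}{7}}{H + 3} = \frac{\frac{6}{7} H}{3 + H} = \frac{6 H}{7 \left(3 + H\right)}$)
$w{\left(X,P \right)} = -2$ ($w{\left(X,P \right)} = -3 + \frac{X + P}{P + X} = -3 + \frac{P + X}{P + X} = -3 + 1 = -2$)
$w{\left(\left(-4 + 2\right) \left(-5\right),3 \right)} - 259 I{\left(\frac{23}{19} \right)} = -2 - 259 \frac{6 \cdot \frac{23}{19}}{7 \left(3 + \frac{23}{19}\right)} = -2 - 259 \frac{6 \cdot 23 \cdot \frac{1}{19}}{7 \left(3 + 23 \cdot \frac{1}{19}\right)} = -2 - 259 \cdot \frac{6}{7} \cdot \frac{23}{19} \frac{1}{3 + \frac{23}{19}} = -2 - 259 \cdot \frac{6}{7} \cdot \frac{23}{19} \frac{1}{\frac{80}{19}} = -2 - 259 \cdot \frac{6}{7} \cdot \frac{23}{19} \cdot \frac{19}{80} = -2 - \frac{2553}{40} = - \frac{2633}{40}$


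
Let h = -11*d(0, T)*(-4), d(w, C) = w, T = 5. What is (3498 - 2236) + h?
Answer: 1262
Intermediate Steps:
h = 0 (h = -11*0*(-4) = 0*(-4) = 0)
(3498 - 2236) + h = (3498 - 2236) + 0 = 1262 + 0 = 1262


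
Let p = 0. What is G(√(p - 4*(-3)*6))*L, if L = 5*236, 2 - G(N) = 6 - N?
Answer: -4720 + 7080*√2 ≈ 5292.6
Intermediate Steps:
G(N) = -4 + N (G(N) = 2 - (6 - N) = 2 + (-6 + N) = -4 + N)
L = 1180
G(√(p - 4*(-3)*6))*L = (-4 + √(0 - 4*(-3)*6))*1180 = (-4 + √(0 + 12*6))*1180 = (-4 + √(0 + 72))*1180 = (-4 + √72)*1180 = (-4 + 6*√2)*1180 = -4720 + 7080*√2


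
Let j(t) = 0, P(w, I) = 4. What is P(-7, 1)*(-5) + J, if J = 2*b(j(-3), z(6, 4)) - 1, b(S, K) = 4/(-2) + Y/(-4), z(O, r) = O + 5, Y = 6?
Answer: -28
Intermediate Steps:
z(O, r) = 5 + O
b(S, K) = -7/2 (b(S, K) = 4/(-2) + 6/(-4) = 4*(-1/2) + 6*(-1/4) = -2 - 3/2 = -7/2)
J = -8 (J = 2*(-7/2) - 1 = -7 - 1 = -8)
P(-7, 1)*(-5) + J = 4*(-5) - 8 = -20 - 8 = -28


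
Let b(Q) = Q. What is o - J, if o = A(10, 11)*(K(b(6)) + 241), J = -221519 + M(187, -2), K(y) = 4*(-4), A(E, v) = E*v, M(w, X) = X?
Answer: 246271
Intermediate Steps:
K(y) = -16
J = -221521 (J = -221519 - 2 = -221521)
o = 24750 (o = (10*11)*(-16 + 241) = 110*225 = 24750)
o - J = 24750 - 1*(-221521) = 24750 + 221521 = 246271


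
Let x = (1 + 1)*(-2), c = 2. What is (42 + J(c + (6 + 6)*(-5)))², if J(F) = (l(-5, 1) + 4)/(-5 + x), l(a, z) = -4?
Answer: 1764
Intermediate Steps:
x = -4 (x = 2*(-2) = -4)
J(F) = 0 (J(F) = (-4 + 4)/(-5 - 4) = 0/(-9) = 0*(-⅑) = 0)
(42 + J(c + (6 + 6)*(-5)))² = (42 + 0)² = 42² = 1764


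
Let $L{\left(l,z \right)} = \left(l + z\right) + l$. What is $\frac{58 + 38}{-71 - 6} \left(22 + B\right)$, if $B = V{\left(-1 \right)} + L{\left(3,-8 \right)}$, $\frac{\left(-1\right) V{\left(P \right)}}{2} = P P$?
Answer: $- \frac{1728}{77} \approx -22.442$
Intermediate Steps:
$V{\left(P \right)} = - 2 P^{2}$ ($V{\left(P \right)} = - 2 P P = - 2 P^{2}$)
$L{\left(l,z \right)} = z + 2 l$
$B = -4$ ($B = - 2 \left(-1\right)^{2} + \left(-8 + 2 \cdot 3\right) = \left(-2\right) 1 + \left(-8 + 6\right) = -2 - 2 = -4$)
$\frac{58 + 38}{-71 - 6} \left(22 + B\right) = \frac{58 + 38}{-71 - 6} \left(22 - 4\right) = \frac{96}{-77} \cdot 18 = 96 \left(- \frac{1}{77}\right) 18 = \left(- \frac{96}{77}\right) 18 = - \frac{1728}{77}$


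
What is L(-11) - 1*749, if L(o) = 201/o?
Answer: -8440/11 ≈ -767.27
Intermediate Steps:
L(-11) - 1*749 = 201/(-11) - 1*749 = 201*(-1/11) - 749 = -201/11 - 749 = -8440/11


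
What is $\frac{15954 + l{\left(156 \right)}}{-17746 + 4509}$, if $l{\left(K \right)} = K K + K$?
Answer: $- \frac{5778}{1891} \approx -3.0555$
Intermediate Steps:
$l{\left(K \right)} = K + K^{2}$ ($l{\left(K \right)} = K^{2} + K = K + K^{2}$)
$\frac{15954 + l{\left(156 \right)}}{-17746 + 4509} = \frac{15954 + 156 \left(1 + 156\right)}{-17746 + 4509} = \frac{15954 + 156 \cdot 157}{-13237} = \left(15954 + 24492\right) \left(- \frac{1}{13237}\right) = 40446 \left(- \frac{1}{13237}\right) = - \frac{5778}{1891}$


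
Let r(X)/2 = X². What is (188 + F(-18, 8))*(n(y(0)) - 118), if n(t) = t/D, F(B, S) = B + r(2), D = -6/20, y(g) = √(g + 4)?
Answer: -66572/3 ≈ -22191.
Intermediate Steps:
r(X) = 2*X²
y(g) = √(4 + g)
D = -3/10 (D = -6*1/20 = -3/10 ≈ -0.30000)
F(B, S) = 8 + B (F(B, S) = B + 2*2² = B + 2*4 = B + 8 = 8 + B)
n(t) = -10*t/3 (n(t) = t/(-3/10) = t*(-10/3) = -10*t/3)
(188 + F(-18, 8))*(n(y(0)) - 118) = (188 + (8 - 18))*(-10*√(4 + 0)/3 - 118) = (188 - 10)*(-10*√4/3 - 118) = 178*(-10/3*2 - 118) = 178*(-20/3 - 118) = 178*(-374/3) = -66572/3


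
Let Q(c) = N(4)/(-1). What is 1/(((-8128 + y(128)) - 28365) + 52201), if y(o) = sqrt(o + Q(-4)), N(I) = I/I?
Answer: 15708/246741137 - sqrt(127)/246741137 ≈ 6.3616e-5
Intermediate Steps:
N(I) = 1
Q(c) = -1 (Q(c) = 1/(-1) = 1*(-1) = -1)
y(o) = sqrt(-1 + o) (y(o) = sqrt(o - 1) = sqrt(-1 + o))
1/(((-8128 + y(128)) - 28365) + 52201) = 1/(((-8128 + sqrt(-1 + 128)) - 28365) + 52201) = 1/(((-8128 + sqrt(127)) - 28365) + 52201) = 1/((-36493 + sqrt(127)) + 52201) = 1/(15708 + sqrt(127))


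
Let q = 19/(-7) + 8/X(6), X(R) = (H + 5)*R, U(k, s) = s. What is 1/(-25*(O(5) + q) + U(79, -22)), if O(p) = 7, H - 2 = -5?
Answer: -21/3062 ≈ -0.0068583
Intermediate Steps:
H = -3 (H = 2 - 5 = -3)
X(R) = 2*R (X(R) = (-3 + 5)*R = 2*R)
q = -43/21 (q = 19/(-7) + 8/((2*6)) = 19*(-⅐) + 8/12 = -19/7 + 8*(1/12) = -19/7 + ⅔ = -43/21 ≈ -2.0476)
1/(-25*(O(5) + q) + U(79, -22)) = 1/(-25*(7 - 43/21) - 22) = 1/(-25*104/21 - 22) = 1/(-2600/21 - 22) = 1/(-3062/21) = -21/3062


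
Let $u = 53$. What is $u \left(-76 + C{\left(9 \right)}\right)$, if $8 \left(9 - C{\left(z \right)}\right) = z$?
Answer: $- \frac{28885}{8} \approx -3610.6$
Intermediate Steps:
$C{\left(z \right)} = 9 - \frac{z}{8}$
$u \left(-76 + C{\left(9 \right)}\right) = 53 \left(-76 + \left(9 - \frac{9}{8}\right)\right) = 53 \left(-76 + \frac{63}{8}\right) = 53 \left(- \frac{545}{8}\right) = - \frac{28885}{8}$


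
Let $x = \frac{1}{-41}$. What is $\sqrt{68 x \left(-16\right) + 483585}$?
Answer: $\frac{\sqrt{812950993}}{41} \approx 695.42$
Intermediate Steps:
$x = - \frac{1}{41} \approx -0.02439$
$\sqrt{68 x \left(-16\right) + 483585} = \sqrt{68 \left(- \frac{1}{41}\right) \left(-16\right) + 483585} = \sqrt{\left(- \frac{68}{41}\right) \left(-16\right) + 483585} = \sqrt{\frac{1088}{41} + 483585} = \sqrt{\frac{19828073}{41}} = \frac{\sqrt{812950993}}{41}$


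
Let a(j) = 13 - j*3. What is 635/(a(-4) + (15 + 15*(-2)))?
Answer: 127/2 ≈ 63.500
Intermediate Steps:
a(j) = 13 - 3*j
635/(a(-4) + (15 + 15*(-2))) = 635/((13 - 3*(-4)) + (15 + 15*(-2))) = 635/((13 + 12) + (15 - 30)) = 635/(25 - 15) = 635/10 = (⅒)*635 = 127/2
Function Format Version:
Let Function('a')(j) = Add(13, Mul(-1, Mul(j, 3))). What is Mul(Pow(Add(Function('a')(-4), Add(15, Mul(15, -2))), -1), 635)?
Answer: Rational(127, 2) ≈ 63.500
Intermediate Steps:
Function('a')(j) = Add(13, Mul(-3, j)) (Function('a')(j) = Add(13, Mul(-1, Mul(3, j))) = Add(13, Mul(-3, j)))
Mul(Pow(Add(Function('a')(-4), Add(15, Mul(15, -2))), -1), 635) = Mul(Pow(Add(Add(13, Mul(-3, -4)), Add(15, Mul(15, -2))), -1), 635) = Mul(Pow(Add(Add(13, 12), Add(15, -30)), -1), 635) = Mul(Pow(Add(25, -15), -1), 635) = Mul(Pow(10, -1), 635) = Mul(Rational(1, 10), 635) = Rational(127, 2)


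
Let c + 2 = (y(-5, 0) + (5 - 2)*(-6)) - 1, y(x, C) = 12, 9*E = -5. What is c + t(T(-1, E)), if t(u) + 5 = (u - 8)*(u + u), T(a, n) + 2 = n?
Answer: 3236/81 ≈ 39.951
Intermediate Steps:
E = -5/9 (E = (1/9)*(-5) = -5/9 ≈ -0.55556)
T(a, n) = -2 + n
c = -9 (c = -2 + ((12 + (5 - 2)*(-6)) - 1) = -2 + ((12 + 3*(-6)) - 1) = -2 + ((12 - 18) - 1) = -2 + (-6 - 1) = -2 - 7 = -9)
t(u) = -5 + 2*u*(-8 + u) (t(u) = -5 + (u - 8)*(u + u) = -5 + (-8 + u)*(2*u) = -5 + 2*u*(-8 + u))
c + t(T(-1, E)) = -9 + (-5 - 16*(-2 - 5/9) + 2*(-2 - 5/9)**2) = -9 + (-5 - 16*(-23/9) + 2*(-23/9)**2) = -9 + (-5 + 368/9 + 2*(529/81)) = -9 + (-5 + 368/9 + 1058/81) = -9 + 3965/81 = 3236/81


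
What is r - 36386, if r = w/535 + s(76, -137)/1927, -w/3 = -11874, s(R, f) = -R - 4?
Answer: -37443363976/1030945 ≈ -36319.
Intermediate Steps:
s(R, f) = -4 - R
w = 35622 (w = -3*(-11874) = 35622)
r = 68600794/1030945 (r = 35622/535 + (-4 - 1*76)/1927 = 35622*(1/535) + (-4 - 76)*(1/1927) = 35622/535 - 80*1/1927 = 35622/535 - 80/1927 = 68600794/1030945 ≈ 66.542)
r - 36386 = 68600794/1030945 - 36386 = -37443363976/1030945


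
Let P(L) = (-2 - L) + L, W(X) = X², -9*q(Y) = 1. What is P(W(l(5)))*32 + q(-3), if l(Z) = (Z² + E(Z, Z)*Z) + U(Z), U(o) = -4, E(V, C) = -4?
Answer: -577/9 ≈ -64.111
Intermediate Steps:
q(Y) = -⅑ (q(Y) = -⅑*1 = -⅑)
l(Z) = -4 + Z² - 4*Z (l(Z) = (Z² - 4*Z) - 4 = -4 + Z² - 4*Z)
P(L) = -2
P(W(l(5)))*32 + q(-3) = -2*32 - ⅑ = -64 - ⅑ = -577/9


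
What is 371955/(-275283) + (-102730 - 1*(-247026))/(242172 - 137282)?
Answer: 6939959/283082685 ≈ 0.024516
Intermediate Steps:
371955/(-275283) + (-102730 - 1*(-247026))/(242172 - 137282) = 371955*(-1/275283) + (-102730 + 247026)/104890 = -123985/91761 + 144296*(1/104890) = -123985/91761 + 4244/3085 = 6939959/283082685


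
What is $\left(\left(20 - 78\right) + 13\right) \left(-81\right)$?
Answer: $3645$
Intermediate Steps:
$\left(\left(20 - 78\right) + 13\right) \left(-81\right) = \left(-58 + 13\right) \left(-81\right) = \left(-45\right) \left(-81\right) = 3645$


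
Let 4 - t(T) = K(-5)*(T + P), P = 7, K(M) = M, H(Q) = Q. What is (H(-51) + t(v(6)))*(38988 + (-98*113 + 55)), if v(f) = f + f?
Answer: 1342512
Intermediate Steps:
v(f) = 2*f
t(T) = 39 + 5*T (t(T) = 4 - (-5)*(T + 7) = 4 - (-5)*(7 + T) = 4 - (-35 - 5*T) = 4 + (35 + 5*T) = 39 + 5*T)
(H(-51) + t(v(6)))*(38988 + (-98*113 + 55)) = (-51 + (39 + 5*(2*6)))*(38988 + (-98*113 + 55)) = (-51 + (39 + 5*12))*(38988 + (-11074 + 55)) = (-51 + (39 + 60))*(38988 - 11019) = (-51 + 99)*27969 = 48*27969 = 1342512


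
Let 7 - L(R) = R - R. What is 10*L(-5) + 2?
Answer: 72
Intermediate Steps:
L(R) = 7 (L(R) = 7 - (R - R) = 7 - 1*0 = 7 + 0 = 7)
10*L(-5) + 2 = 10*7 + 2 = 70 + 2 = 72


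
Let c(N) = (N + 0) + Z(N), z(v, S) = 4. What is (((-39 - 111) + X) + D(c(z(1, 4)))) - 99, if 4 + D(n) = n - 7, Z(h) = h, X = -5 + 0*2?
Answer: -257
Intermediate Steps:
X = -5 (X = -5 + 0 = -5)
c(N) = 2*N (c(N) = (N + 0) + N = N + N = 2*N)
D(n) = -11 + n (D(n) = -4 + (n - 7) = -4 + (-7 + n) = -11 + n)
(((-39 - 111) + X) + D(c(z(1, 4)))) - 99 = (((-39 - 111) - 5) + (-11 + 2*4)) - 99 = ((-150 - 5) + (-11 + 8)) - 99 = (-155 - 3) - 99 = -158 - 99 = -257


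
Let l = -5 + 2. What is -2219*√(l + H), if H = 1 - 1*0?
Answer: -2219*I*√2 ≈ -3138.1*I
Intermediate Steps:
l = -3
H = 1 (H = 1 + 0 = 1)
-2219*√(l + H) = -2219*√(-3 + 1) = -2219*I*√2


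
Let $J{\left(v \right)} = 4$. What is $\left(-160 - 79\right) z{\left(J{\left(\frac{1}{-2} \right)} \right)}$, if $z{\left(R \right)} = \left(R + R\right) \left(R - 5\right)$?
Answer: $1912$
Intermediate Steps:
$z{\left(R \right)} = 2 R \left(-5 + R\right)$
$\left(-160 - 79\right) z{\left(J{\left(\frac{1}{-2} \right)} \right)} = \left(-160 - 79\right) 2 \cdot 4 \left(-5 + 4\right) = - 239 \cdot 2 \cdot 4 \left(-1\right) = \left(-239\right) \left(-8\right) = 1912$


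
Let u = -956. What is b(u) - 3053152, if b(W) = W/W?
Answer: -3053151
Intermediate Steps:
b(W) = 1
b(u) - 3053152 = 1 - 3053152 = -3053151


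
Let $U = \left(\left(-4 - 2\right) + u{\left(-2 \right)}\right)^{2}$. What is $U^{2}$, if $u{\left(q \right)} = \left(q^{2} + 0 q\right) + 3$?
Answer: $1$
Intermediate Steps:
$u{\left(q \right)} = 3 + q^{2}$ ($u{\left(q \right)} = \left(q^{2} + 0\right) + 3 = q^{2} + 3 = 3 + q^{2}$)
$U = 1$ ($U = \left(\left(-4 - 2\right) + \left(3 + \left(-2\right)^{2}\right)\right)^{2} = \left(\left(-4 - 2\right) + \left(3 + 4\right)\right)^{2} = \left(-6 + 7\right)^{2} = 1^{2} = 1$)
$U^{2} = 1^{2} = 1$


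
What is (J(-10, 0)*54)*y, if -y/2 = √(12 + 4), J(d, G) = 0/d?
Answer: 0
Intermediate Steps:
J(d, G) = 0
y = -8 (y = -2*√(12 + 4) = -2*√16 = -2*4 = -8)
(J(-10, 0)*54)*y = (0*54)*(-8) = 0*(-8) = 0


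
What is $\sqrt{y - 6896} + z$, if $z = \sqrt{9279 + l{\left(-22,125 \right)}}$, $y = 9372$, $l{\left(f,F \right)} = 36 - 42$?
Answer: $\sqrt{9273} + 2 \sqrt{619} \approx 146.06$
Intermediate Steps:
$l{\left(f,F \right)} = -6$
$z = \sqrt{9273}$ ($z = \sqrt{9279 - 6} = \sqrt{9273} \approx 96.296$)
$\sqrt{y - 6896} + z = \sqrt{9372 - 6896} + \sqrt{9273} = \sqrt{2476} + \sqrt{9273} = 2 \sqrt{619} + \sqrt{9273} = \sqrt{9273} + 2 \sqrt{619}$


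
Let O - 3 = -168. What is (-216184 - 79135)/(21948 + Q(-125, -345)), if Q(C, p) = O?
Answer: -295319/21783 ≈ -13.557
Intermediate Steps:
O = -165 (O = 3 - 168 = -165)
Q(C, p) = -165
(-216184 - 79135)/(21948 + Q(-125, -345)) = (-216184 - 79135)/(21948 - 165) = -295319/21783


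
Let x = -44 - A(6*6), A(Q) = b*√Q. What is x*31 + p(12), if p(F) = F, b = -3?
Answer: -794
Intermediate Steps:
A(Q) = -3*√Q
x = -26 (x = -44 - (-3)*√(6*6) = -44 - (-3)*√36 = -44 - (-3)*6 = -44 - 1*(-18) = -44 + 18 = -26)
x*31 + p(12) = -26*31 + 12 = -806 + 12 = -794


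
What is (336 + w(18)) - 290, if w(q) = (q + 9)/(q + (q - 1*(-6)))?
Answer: 653/14 ≈ 46.643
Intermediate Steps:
w(q) = (9 + q)/(6 + 2*q) (w(q) = (9 + q)/(q + (q + 6)) = (9 + q)/(q + (6 + q)) = (9 + q)/(6 + 2*q))
(336 + w(18)) - 290 = (336 + (9 + 18)/(2*(3 + 18))) - 290 = (336 + (½)*27/21) - 290 = (336 + (½)*(1/21)*27) - 290 = (336 + 9/14) - 290 = 4713/14 - 290 = 653/14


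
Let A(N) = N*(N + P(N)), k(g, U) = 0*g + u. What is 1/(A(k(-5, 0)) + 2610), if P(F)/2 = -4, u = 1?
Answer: 1/2603 ≈ 0.00038417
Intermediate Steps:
P(F) = -8 (P(F) = 2*(-4) = -8)
k(g, U) = 1 (k(g, U) = 0*g + 1 = 0 + 1 = 1)
A(N) = N*(-8 + N) (A(N) = N*(N - 8) = N*(-8 + N))
1/(A(k(-5, 0)) + 2610) = 1/(1*(-8 + 1) + 2610) = 1/(1*(-7) + 2610) = 1/(-7 + 2610) = 1/2603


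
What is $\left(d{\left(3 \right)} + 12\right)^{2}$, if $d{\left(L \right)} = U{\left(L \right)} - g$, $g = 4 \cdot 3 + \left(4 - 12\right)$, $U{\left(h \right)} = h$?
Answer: $121$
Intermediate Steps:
$g = 4$ ($g = 12 + \left(4 - 12\right) = 12 - 8 = 4$)
$d{\left(L \right)} = -4 + L$ ($d{\left(L \right)} = L - 4 = -4 + L$)
$\left(d{\left(3 \right)} + 12\right)^{2} = \left(\left(-4 + 3\right) + 12\right)^{2} = \left(-1 + 12\right)^{2} = 11^{2} = 121$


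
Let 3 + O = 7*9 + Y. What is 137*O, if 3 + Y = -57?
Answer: 0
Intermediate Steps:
Y = -60 (Y = -3 - 57 = -60)
O = 0 (O = -3 + (7*9 - 60) = -3 + (63 - 60) = -3 + 3 = 0)
137*O = 137*0 = 0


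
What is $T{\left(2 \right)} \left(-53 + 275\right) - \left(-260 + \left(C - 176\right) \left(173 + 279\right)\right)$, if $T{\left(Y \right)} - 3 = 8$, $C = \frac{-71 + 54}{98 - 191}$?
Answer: $\frac{7641938}{93} \approx 82171.0$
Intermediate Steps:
$C = \frac{17}{93}$ ($C = - \frac{17}{-93} = \left(-17\right) \left(- \frac{1}{93}\right) = \frac{17}{93} \approx 0.1828$)
$T{\left(Y \right)} = 11$ ($T{\left(Y \right)} = 3 + 8 = 11$)
$T{\left(2 \right)} \left(-53 + 275\right) - \left(-260 + \left(C - 176\right) \left(173 + 279\right)\right) = 11 \left(-53 + 275\right) - \left(-260 + \left(\frac{17}{93} - 176\right) \left(173 + 279\right)\right) = 11 \cdot 222 - \left(-260 - \frac{7390652}{93}\right) = 2442 + \left(260 - - \frac{7390652}{93}\right) = 2442 + \left(260 + \frac{7390652}{93}\right) = 2442 + \frac{7414832}{93} = \frac{7641938}{93}$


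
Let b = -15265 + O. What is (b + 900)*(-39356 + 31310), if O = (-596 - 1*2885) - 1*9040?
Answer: 216324756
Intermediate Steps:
O = -12521 (O = (-596 - 2885) - 9040 = -3481 - 9040 = -12521)
b = -27786 (b = -15265 - 12521 = -27786)
(b + 900)*(-39356 + 31310) = (-27786 + 900)*(-39356 + 31310) = -26886*(-8046) = 216324756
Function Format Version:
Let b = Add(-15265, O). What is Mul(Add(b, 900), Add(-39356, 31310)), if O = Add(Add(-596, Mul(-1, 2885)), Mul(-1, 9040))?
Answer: 216324756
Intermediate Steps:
O = -12521 (O = Add(Add(-596, -2885), -9040) = Add(-3481, -9040) = -12521)
b = -27786 (b = Add(-15265, -12521) = -27786)
Mul(Add(b, 900), Add(-39356, 31310)) = Mul(Add(-27786, 900), Add(-39356, 31310)) = Mul(-26886, -8046) = 216324756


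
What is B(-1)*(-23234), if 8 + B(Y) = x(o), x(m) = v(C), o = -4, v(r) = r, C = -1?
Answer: 209106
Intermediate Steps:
x(m) = -1
B(Y) = -9 (B(Y) = -8 - 1 = -9)
B(-1)*(-23234) = -9*(-23234) = 209106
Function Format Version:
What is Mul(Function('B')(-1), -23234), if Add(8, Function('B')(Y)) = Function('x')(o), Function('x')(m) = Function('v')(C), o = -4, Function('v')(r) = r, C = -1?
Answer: 209106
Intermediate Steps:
Function('x')(m) = -1
Function('B')(Y) = -9 (Function('B')(Y) = Add(-8, -1) = -9)
Mul(Function('B')(-1), -23234) = Mul(-9, -23234) = 209106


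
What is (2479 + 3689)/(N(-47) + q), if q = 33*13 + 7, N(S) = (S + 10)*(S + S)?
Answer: 3084/1957 ≈ 1.5759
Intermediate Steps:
N(S) = 2*S*(10 + S) (N(S) = (10 + S)*(2*S) = 2*S*(10 + S))
q = 436 (q = 429 + 7 = 436)
(2479 + 3689)/(N(-47) + q) = (2479 + 3689)/(2*(-47)*(10 - 47) + 436) = 6168/(2*(-47)*(-37) + 436) = 6168/(3478 + 436) = 6168/3914 = 6168*(1/3914) = 3084/1957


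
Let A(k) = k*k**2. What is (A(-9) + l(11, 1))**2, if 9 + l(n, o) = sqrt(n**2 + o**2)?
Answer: (738 - sqrt(122))**2 ≈ 5.2846e+5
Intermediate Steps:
l(n, o) = -9 + sqrt(n**2 + o**2)
A(k) = k**3
(A(-9) + l(11, 1))**2 = ((-9)**3 + (-9 + sqrt(11**2 + 1**2)))**2 = (-729 + (-9 + sqrt(121 + 1)))**2 = (-729 + (-9 + sqrt(122)))**2 = (-738 + sqrt(122))**2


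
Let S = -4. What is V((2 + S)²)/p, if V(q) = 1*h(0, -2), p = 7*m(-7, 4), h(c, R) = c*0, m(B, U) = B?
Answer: 0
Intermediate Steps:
h(c, R) = 0
p = -49 (p = 7*(-7) = -49)
V(q) = 0 (V(q) = 1*0 = 0)
V((2 + S)²)/p = 0/(-49) = 0*(-1/49) = 0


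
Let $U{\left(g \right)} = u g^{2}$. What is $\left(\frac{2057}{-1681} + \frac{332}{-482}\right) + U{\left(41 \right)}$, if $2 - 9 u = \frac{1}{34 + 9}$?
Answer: $\frac{57585873064}{156781827} \approx 367.3$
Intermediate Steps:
$u = \frac{85}{387}$ ($u = \frac{2}{9} - \frac{1}{9 \left(34 + 9\right)} = \frac{2}{9} - \frac{1}{9 \cdot 43} = \frac{2}{9} - \frac{1}{387} = \frac{85}{387} \approx 0.21964$)
$U{\left(g \right)} = \frac{85 g^{2}}{387}$
$\left(\frac{2057}{-1681} + \frac{332}{-482}\right) + U{\left(41 \right)} = \left(\frac{2057}{-1681} + \frac{332}{-482}\right) + \frac{85 \cdot 41^{2}}{387} = \left(2057 \left(- \frac{1}{1681}\right) + 332 \left(- \frac{1}{482}\right)\right) + \frac{85}{387} \cdot 1681 = \left(- \frac{2057}{1681} - \frac{166}{241}\right) + \frac{142885}{387} = - \frac{774783}{405121} + \frac{142885}{387} = \frac{57585873064}{156781827}$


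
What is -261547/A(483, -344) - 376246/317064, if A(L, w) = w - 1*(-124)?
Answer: 470706613/396330 ≈ 1187.7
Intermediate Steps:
A(L, w) = 124 + w (A(L, w) = w + 124 = 124 + w)
-261547/A(483, -344) - 376246/317064 = -261547/(124 - 344) - 376246/317064 = -261547/(-220) - 376246*1/317064 = -261547*(-1/220) - 188123/158532 = 23777/20 - 188123/158532 = 470706613/396330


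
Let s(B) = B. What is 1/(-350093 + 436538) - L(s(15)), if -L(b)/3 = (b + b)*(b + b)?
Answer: 233401501/86445 ≈ 2700.0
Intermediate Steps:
L(b) = -12*b**2 (L(b) = -3*(b + b)*(b + b) = -3*2*b*2*b = -12*b**2)
1/(-350093 + 436538) - L(s(15)) = 1/(-350093 + 436538) - (-12)*15**2 = 1/86445 - (-12)*225 = 1/86445 - 1*(-2700) = 1/86445 + 2700 = 233401501/86445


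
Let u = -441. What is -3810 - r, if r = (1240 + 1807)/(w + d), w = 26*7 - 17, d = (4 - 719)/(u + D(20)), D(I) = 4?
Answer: -25343249/6620 ≈ -3828.3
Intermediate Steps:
d = 715/437 (d = (4 - 719)/(-441 + 4) = -715/(-437) = -715*(-1/437) = 715/437 ≈ 1.6362)
w = 165 (w = 182 - 17 = 165)
r = 121049/6620 (r = (1240 + 1807)/(165 + 715/437) = 3047/(72820/437) = 3047*(437/72820) = 121049/6620 ≈ 18.285)
-3810 - r = -3810 - 1*121049/6620 = -3810 - 121049/6620 = -25343249/6620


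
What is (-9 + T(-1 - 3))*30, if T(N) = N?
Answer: -390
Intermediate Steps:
(-9 + T(-1 - 3))*30 = (-9 + (-1 - 3))*30 = (-9 - 4)*30 = -13*30 = -390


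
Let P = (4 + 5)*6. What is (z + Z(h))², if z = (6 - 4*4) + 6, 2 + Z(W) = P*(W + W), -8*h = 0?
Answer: 36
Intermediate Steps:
h = 0 (h = -⅛*0 = 0)
P = 54 (P = 9*6 = 54)
Z(W) = -2 + 108*W (Z(W) = -2 + 54*(W + W) = -2 + 54*(2*W) = -2 + 108*W)
z = -4 (z = (6 - 16) + 6 = -10 + 6 = -4)
(z + Z(h))² = (-4 + (-2 + 108*0))² = (-4 + (-2 + 0))² = (-4 - 2)² = (-6)² = 36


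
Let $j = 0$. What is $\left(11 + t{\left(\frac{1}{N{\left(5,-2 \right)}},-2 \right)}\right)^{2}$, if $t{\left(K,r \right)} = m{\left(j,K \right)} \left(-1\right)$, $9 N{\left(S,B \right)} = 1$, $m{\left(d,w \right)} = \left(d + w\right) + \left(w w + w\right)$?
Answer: $7744$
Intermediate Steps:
$m{\left(d,w \right)} = d + w^{2} + 2 w$ ($m{\left(d,w \right)} = \left(d + w\right) + \left(w^{2} + w\right) = \left(d + w\right) + \left(w + w^{2}\right) = d + w^{2} + 2 w$)
$N{\left(S,B \right)} = \frac{1}{9}$ ($N{\left(S,B \right)} = \frac{1}{9} \cdot 1 = \frac{1}{9}$)
$t{\left(K,r \right)} = - K^{2} - 2 K$ ($t{\left(K,r \right)} = \left(0 + K^{2} + 2 K\right) \left(-1\right) = \left(K^{2} + 2 K\right) \left(-1\right) = - K^{2} - 2 K$)
$\left(11 + t{\left(\frac{1}{N{\left(5,-2 \right)}},-2 \right)}\right)^{2} = \left(11 + \frac{1}{\frac{1}{9}} \left(-2 - \frac{1}{\frac{1}{9}}\right)\right)^{2} = \left(11 + 9 \left(-2 - 9\right)\right)^{2} = \left(11 + 9 \left(-11\right)\right)^{2} = \left(11 - 99\right)^{2} = \left(-88\right)^{2} = 7744$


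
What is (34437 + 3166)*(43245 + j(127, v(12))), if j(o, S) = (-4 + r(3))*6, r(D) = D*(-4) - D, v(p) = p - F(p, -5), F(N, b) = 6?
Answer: 1621854993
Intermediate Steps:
v(p) = -6 + p (v(p) = p - 1*6 = p - 6 = -6 + p)
r(D) = -5*D (r(D) = -4*D - D = -5*D)
j(o, S) = -114 (j(o, S) = (-4 - 5*3)*6 = (-4 - 15)*6 = -19*6 = -114)
(34437 + 3166)*(43245 + j(127, v(12))) = (34437 + 3166)*(43245 - 114) = 37603*43131 = 1621854993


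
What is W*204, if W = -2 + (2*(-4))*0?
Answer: -408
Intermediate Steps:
W = -2 (W = -2 - 8*0 = -2 + 0 = -2)
W*204 = -2*204 = -408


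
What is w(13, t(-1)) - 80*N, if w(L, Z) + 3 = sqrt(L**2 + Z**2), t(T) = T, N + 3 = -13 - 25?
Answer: 3277 + sqrt(170) ≈ 3290.0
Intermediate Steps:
N = -41 (N = -3 + (-13 - 25) = -3 - 38 = -41)
w(L, Z) = -3 + sqrt(L**2 + Z**2)
w(13, t(-1)) - 80*N = (-3 + sqrt(13**2 + (-1)**2)) - 80*(-41) = (-3 + sqrt(169 + 1)) + 3280 = (-3 + sqrt(170)) + 3280 = 3277 + sqrt(170)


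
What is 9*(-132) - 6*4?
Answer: -1212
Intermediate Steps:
9*(-132) - 6*4 = -1188 - 24 = -1212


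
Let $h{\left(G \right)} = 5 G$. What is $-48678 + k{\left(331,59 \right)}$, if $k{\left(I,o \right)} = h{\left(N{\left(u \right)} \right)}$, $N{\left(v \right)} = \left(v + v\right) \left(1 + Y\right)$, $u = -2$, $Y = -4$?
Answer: $-48618$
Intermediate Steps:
$N{\left(v \right)} = - 6 v$ ($N{\left(v \right)} = \left(v + v\right) \left(1 - 4\right) = 2 v \left(-3\right) = - 6 v$)
$k{\left(I,o \right)} = 60$ ($k{\left(I,o \right)} = 5 \left(\left(-6\right) \left(-2\right)\right) = 5 \cdot 12 = 60$)
$-48678 + k{\left(331,59 \right)} = -48678 + 60 = -48618$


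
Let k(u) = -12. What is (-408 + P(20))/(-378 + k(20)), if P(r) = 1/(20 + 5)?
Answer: 10199/9750 ≈ 1.0461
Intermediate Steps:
P(r) = 1/25
(-408 + P(20))/(-378 + k(20)) = (-408 + 1/25)/(-378 - 12) = -10199/25/(-390) = -10199/25*(-1/390) = 10199/9750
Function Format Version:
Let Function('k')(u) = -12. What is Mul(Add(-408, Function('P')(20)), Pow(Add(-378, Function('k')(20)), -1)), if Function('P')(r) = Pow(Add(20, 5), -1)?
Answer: Rational(10199, 9750) ≈ 1.0461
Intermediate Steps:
Function('P')(r) = Rational(1, 25) (Function('P')(r) = Pow(25, -1) = Rational(1, 25))
Mul(Add(-408, Function('P')(20)), Pow(Add(-378, Function('k')(20)), -1)) = Mul(Add(-408, Rational(1, 25)), Pow(Add(-378, -12), -1)) = Mul(Rational(-10199, 25), Pow(-390, -1)) = Mul(Rational(-10199, 25), Rational(-1, 390)) = Rational(10199, 9750)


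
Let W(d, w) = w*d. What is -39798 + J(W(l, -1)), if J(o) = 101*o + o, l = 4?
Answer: -40206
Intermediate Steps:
W(d, w) = d*w
J(o) = 102*o
-39798 + J(W(l, -1)) = -39798 + 102*(4*(-1)) = -39798 + 102*(-4) = -39798 - 408 = -40206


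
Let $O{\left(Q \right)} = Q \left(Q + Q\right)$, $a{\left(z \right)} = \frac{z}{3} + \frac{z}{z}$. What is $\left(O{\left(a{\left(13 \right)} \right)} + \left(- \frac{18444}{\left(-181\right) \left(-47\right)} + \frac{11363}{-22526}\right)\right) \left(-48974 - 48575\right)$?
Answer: $- \frac{9121287436124531}{1724658138} \approx -5.2888 \cdot 10^{6}$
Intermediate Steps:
$a{\left(z \right)} = 1 + \frac{z}{3}$ ($a{\left(z \right)} = z \frac{1}{3} + 1 = \frac{z}{3} + 1 = 1 + \frac{z}{3}$)
$O{\left(Q \right)} = 2 Q^{2}$ ($O{\left(Q \right)} = Q 2 Q = 2 Q^{2}$)
$\left(O{\left(a{\left(13 \right)} \right)} + \left(- \frac{18444}{\left(-181\right) \left(-47\right)} + \frac{11363}{-22526}\right)\right) \left(-48974 - 48575\right) = \left(2 \left(1 + \frac{1}{3} \cdot 13\right)^{2} + \left(- \frac{18444}{\left(-181\right) \left(-47\right)} + \frac{11363}{-22526}\right)\right) \left(-48974 - 48575\right) = \left(2 \left(1 + \frac{13}{3}\right)^{2} + \left(- \frac{18444}{8507} + 11363 \left(- \frac{1}{22526}\right)\right)\right) \left(-97549\right) = \left(2 \left(\frac{16}{3}\right)^{2} - \frac{512134585}{191628682}\right) \left(-97549\right) = \left(2 \cdot \frac{256}{9} - \frac{512134585}{191628682}\right) \left(-97549\right) = \left(\frac{512}{9} - \frac{512134585}{191628682}\right) \left(-97549\right) = \frac{93504673919}{1724658138} \left(-97549\right) = - \frac{9121287436124531}{1724658138}$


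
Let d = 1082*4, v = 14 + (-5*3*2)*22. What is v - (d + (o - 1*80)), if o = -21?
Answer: -4873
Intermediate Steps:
v = -646 (v = 14 - 15*2*22 = 14 - 30*22 = 14 - 660 = -646)
d = 4328
v - (d + (o - 1*80)) = -646 - (4328 + (-21 - 1*80)) = -646 - (4328 + (-21 - 80)) = -646 - (4328 - 101) = -646 - 1*4227 = -646 - 4227 = -4873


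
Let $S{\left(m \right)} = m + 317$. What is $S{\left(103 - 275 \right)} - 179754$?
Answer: $-179609$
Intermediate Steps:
$S{\left(m \right)} = 317 + m$
$S{\left(103 - 275 \right)} - 179754 = \left(317 + \left(103 - 275\right)\right) - 179754 = \left(317 - 172\right) - 179754 = 145 - 179754 = -179609$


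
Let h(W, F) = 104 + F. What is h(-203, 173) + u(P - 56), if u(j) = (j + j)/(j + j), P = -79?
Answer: 278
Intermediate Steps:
u(j) = 1 (u(j) = (2*j)/((2*j)) = (2*j)*(1/(2*j)) = 1)
h(-203, 173) + u(P - 56) = (104 + 173) + 1 = 277 + 1 = 278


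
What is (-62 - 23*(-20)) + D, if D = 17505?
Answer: 17903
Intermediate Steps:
(-62 - 23*(-20)) + D = (-62 - 23*(-20)) + 17505 = (-62 + 460) + 17505 = 398 + 17505 = 17903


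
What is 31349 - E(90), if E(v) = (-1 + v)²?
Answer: 23428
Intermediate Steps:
31349 - E(90) = 31349 - (-1 + 90)² = 31349 - 1*89² = 31349 - 1*7921 = 31349 - 7921 = 23428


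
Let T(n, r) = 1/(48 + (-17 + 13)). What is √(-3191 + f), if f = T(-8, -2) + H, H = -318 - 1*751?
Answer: I*√2061829/22 ≈ 65.269*I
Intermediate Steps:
T(n, r) = 1/44 (T(n, r) = 1/(48 - 4) = 1/44)
H = -1069 (H = -318 - 751 = -1069)
f = -47035/44 (f = 1/44 - 1069 = -47035/44 ≈ -1069.0)
√(-3191 + f) = √(-3191 - 47035/44) = √(-187439/44) = I*√2061829/22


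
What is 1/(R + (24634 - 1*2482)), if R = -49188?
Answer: -1/27036 ≈ -3.6988e-5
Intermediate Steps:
1/(R + (24634 - 1*2482)) = 1/(-49188 + (24634 - 1*2482)) = 1/(-49188 + (24634 - 2482)) = 1/(-49188 + 22152) = 1/(-27036) = -1/27036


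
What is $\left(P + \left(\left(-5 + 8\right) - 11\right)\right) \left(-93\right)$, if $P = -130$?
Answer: $12834$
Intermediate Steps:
$\left(P + \left(\left(-5 + 8\right) - 11\right)\right) \left(-93\right) = \left(-130 + \left(\left(-5 + 8\right) - 11\right)\right) \left(-93\right) = \left(-130 + \left(3 - 11\right)\right) \left(-93\right) = \left(-130 - 8\right) \left(-93\right) = \left(-138\right) \left(-93\right) = 12834$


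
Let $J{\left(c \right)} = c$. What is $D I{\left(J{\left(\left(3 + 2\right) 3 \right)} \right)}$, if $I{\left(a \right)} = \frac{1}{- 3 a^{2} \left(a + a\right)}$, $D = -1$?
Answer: $\frac{1}{20250} \approx 4.9383 \cdot 10^{-5}$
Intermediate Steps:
$I{\left(a \right)} = - \frac{1}{6 a^{3}}$ ($I{\left(a \right)} = \frac{1}{- 3 a^{2} \cdot 2 a} = \frac{1}{\left(-6\right) a^{3}} = - \frac{1}{6 a^{3}}$)
$D I{\left(J{\left(\left(3 + 2\right) 3 \right)} \right)} = - \frac{-1}{6 \cdot 27 \left(3 + 2\right)^{3}} = - \frac{-1}{6 \cdot 3375} = \left(-1\right) \left(- \frac{1}{20250}\right) = \frac{1}{20250}$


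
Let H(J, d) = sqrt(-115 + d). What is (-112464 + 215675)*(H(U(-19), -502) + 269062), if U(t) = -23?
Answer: 27770158082 + 103211*I*sqrt(617) ≈ 2.777e+10 + 2.5637e+6*I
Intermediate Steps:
(-112464 + 215675)*(H(U(-19), -502) + 269062) = (-112464 + 215675)*(sqrt(-115 - 502) + 269062) = 103211*(sqrt(-617) + 269062) = 103211*(I*sqrt(617) + 269062) = 103211*(269062 + I*sqrt(617)) = 27770158082 + 103211*I*sqrt(617)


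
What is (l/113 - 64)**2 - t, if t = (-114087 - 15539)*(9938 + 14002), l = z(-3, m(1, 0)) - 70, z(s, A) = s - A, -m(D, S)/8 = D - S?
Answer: 39625407038569/12769 ≈ 3.1033e+9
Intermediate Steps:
m(D, S) = -8*D + 8*S (m(D, S) = -8*(D - S) = -8*D + 8*S)
l = -65 (l = (-3 - (-8*1 + 8*0)) - 70 = (-3 - (-8 + 0)) - 70 = (-3 - 1*(-8)) - 70 = (-3 + 8) - 70 = 5 - 70 = -65)
t = -3103246440 (t = -129626*23940 = -3103246440)
(l/113 - 64)**2 - t = (-65/113 - 64)**2 - 1*(-3103246440) = (-65*1/113 - 64)**2 + 3103246440 = (-65/113 - 64)**2 + 3103246440 = (-7297/113)**2 + 3103246440 = 53246209/12769 + 3103246440 = 39625407038569/12769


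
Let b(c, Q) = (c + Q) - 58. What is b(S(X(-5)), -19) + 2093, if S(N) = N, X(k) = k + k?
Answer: 2006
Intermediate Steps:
X(k) = 2*k
b(c, Q) = -58 + Q + c (b(c, Q) = (Q + c) - 58 = -58 + Q + c)
b(S(X(-5)), -19) + 2093 = (-58 - 19 + 2*(-5)) + 2093 = (-58 - 19 - 10) + 2093 = -87 + 2093 = 2006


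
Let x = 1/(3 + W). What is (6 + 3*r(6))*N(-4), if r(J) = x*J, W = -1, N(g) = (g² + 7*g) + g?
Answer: -240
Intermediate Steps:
N(g) = g² + 8*g
x = ½ (x = 1/(3 - 1) = 1/2 = ½ ≈ 0.50000)
r(J) = J/2
(6 + 3*r(6))*N(-4) = (6 + 3*((½)*6))*(-4*(8 - 4)) = (6 + 3*3)*(-4*4) = (6 + 9)*(-16) = 15*(-16) = -240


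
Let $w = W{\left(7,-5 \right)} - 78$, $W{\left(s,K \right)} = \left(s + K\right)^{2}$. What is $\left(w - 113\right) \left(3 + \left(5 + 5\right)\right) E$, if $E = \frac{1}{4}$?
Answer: $- \frac{2431}{4} \approx -607.75$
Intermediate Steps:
$W{\left(s,K \right)} = \left(K + s\right)^{2}$
$E = \frac{1}{4} \approx 0.25$
$w = -74$ ($w = \left(-5 + 7\right)^{2} - 78 = 2^{2} - 78 = 4 - 78 = -74$)
$\left(w - 113\right) \left(3 + \left(5 + 5\right)\right) E = \left(-74 - 113\right) \left(3 + \left(5 + 5\right)\right) \frac{1}{4} = - 187 \left(3 + 10\right) \frac{1}{4} = - 187 \cdot 13 \cdot \frac{1}{4} = \left(-187\right) \frac{13}{4} = - \frac{2431}{4}$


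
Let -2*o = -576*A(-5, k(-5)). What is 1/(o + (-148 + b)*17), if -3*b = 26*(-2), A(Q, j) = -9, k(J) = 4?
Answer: -3/14440 ≈ -0.00020776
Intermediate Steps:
b = 52/3 (b = -26*(-2)/3 = -1/3*(-52) = 52/3 ≈ 17.333)
o = -2592 (o = -(-288)*(-9) = -1/2*5184 = -2592)
1/(o + (-148 + b)*17) = 1/(-2592 + (-148 + 52/3)*17) = 1/(-2592 - 392/3*17) = 1/(-2592 - 6664/3) = 1/(-14440/3) = -3/14440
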